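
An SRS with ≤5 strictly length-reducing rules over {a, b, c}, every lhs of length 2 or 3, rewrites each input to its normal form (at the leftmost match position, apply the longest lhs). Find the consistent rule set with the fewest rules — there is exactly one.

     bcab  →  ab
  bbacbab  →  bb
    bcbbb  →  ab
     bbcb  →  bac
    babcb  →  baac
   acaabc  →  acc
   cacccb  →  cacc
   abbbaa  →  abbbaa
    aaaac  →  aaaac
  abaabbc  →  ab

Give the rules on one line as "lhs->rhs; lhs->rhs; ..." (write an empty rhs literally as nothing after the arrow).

aab->; bc->; bcb->ac; cb->

  | bcab => ab
  | bbacbab => bbaab => bb
  | bcbbb => acbb => ab
  | bbcb => bac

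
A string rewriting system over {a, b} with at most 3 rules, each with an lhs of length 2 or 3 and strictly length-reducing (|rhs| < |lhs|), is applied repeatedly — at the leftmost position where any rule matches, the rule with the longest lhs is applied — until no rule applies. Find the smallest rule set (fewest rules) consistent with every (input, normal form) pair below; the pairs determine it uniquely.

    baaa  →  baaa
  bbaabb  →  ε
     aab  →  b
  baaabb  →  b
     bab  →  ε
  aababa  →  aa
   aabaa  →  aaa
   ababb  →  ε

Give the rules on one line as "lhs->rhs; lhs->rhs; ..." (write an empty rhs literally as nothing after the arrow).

ab->b; aba->a; bb->

  | baaa
  | bbaabb => aabb => abb => bb => ε
  | aab => ab => b
  | baaabb => baabb => babb => bbb => b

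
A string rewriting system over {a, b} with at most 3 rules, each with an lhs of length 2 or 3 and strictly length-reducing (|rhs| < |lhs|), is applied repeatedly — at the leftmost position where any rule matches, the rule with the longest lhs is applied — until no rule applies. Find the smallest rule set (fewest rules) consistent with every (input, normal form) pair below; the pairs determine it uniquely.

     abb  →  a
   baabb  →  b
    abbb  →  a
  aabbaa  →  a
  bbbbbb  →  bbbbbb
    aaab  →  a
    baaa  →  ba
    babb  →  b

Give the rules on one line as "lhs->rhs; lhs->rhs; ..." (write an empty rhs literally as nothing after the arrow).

  | abb => ab => a
  | baabb => babb => b
  | abbb => abb => ab => a
  | aabbaa => abbaa => abaa => aaa => aa => a

aa->a; ab->a; bab->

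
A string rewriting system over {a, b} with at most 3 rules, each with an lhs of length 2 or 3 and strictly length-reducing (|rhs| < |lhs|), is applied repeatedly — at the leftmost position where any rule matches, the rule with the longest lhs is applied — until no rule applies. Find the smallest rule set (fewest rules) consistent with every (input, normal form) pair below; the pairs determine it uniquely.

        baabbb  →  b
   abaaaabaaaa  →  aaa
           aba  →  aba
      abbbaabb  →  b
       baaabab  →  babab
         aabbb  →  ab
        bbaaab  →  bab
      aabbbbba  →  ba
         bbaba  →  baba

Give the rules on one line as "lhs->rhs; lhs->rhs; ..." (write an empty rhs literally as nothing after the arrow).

abb->; baa->bb; bb->b

  | baabbb => bbbbb => bbbb => bbb => bb => b
  | abaaaabaaaa => abbaabaaaa => aabaaaa => aabbaa => aaa
  | aba
  | abbbaabb => baabb => bbbb => bbb => bb => b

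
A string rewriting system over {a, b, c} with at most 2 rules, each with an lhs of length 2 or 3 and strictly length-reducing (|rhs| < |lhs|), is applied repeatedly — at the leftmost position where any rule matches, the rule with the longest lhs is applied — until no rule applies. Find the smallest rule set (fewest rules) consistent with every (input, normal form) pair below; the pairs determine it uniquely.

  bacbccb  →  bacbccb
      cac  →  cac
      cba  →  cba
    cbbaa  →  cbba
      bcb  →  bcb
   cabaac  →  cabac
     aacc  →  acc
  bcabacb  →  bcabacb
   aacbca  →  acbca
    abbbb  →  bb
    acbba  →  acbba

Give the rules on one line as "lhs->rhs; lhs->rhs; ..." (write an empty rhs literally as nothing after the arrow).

  | bacbccb
  | cac
  | cba
  | cbbaa => cbba

aa->a; abb->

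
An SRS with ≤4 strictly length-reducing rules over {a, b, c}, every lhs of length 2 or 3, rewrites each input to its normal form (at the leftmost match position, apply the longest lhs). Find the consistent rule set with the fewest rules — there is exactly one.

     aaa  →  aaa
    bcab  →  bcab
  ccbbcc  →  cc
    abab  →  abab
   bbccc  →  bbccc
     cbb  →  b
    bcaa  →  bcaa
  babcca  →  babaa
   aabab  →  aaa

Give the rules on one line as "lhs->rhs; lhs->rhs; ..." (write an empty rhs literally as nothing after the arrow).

aab->aa; cb->; cca->aa

  | aaa
  | bcab
  | ccbbcc => cbcc => cc
  | abab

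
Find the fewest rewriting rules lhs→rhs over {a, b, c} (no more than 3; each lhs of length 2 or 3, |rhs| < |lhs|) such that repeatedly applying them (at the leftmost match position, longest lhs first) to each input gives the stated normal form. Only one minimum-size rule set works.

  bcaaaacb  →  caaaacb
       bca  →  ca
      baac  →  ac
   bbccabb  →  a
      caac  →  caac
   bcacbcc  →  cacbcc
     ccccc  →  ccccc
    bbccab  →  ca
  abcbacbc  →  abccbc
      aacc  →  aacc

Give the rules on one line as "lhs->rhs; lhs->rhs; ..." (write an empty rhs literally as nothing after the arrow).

ba->; bca->ca; cab->a

  | bcaaaacb => caaaacb
  | bca => ca
  | baac => ac
  | bbccabb => bbcab => bcab => cab => a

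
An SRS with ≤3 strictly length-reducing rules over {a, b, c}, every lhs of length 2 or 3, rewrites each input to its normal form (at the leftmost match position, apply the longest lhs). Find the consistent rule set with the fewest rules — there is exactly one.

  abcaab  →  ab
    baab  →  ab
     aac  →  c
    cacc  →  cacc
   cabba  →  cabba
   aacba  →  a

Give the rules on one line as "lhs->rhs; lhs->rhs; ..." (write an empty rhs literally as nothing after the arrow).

aa->; baa->a; cb->

  | abcaab => abcb => ab
  | baab => ab
  | aac => c
  | cacc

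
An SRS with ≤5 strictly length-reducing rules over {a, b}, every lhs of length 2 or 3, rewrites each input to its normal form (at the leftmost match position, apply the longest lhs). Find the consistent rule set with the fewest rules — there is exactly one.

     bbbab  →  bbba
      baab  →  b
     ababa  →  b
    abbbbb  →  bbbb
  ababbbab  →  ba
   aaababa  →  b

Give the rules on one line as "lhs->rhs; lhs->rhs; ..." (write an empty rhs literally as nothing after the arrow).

  | bbbab => bbba
  | baab => b
  | ababa => aaba => aaa => b
  | abbbbb => bbbb

aaa->b; ab->a; abb->b; baa->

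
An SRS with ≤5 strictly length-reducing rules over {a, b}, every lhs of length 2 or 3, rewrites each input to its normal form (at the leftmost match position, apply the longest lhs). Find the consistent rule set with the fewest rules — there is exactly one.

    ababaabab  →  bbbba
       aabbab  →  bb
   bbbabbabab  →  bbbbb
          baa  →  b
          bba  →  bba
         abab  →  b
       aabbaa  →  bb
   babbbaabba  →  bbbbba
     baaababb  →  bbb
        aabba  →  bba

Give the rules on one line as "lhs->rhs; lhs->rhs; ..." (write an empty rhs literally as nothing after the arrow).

aa->; aab->ba; ab->; aba->ba

  | ababaabab => babaabab => bbaabab => bbbaab => bbbba
  | aabbab => babab => bbab => bb
  | bbbabbabab => bbbbabab => bbbbbab => bbbbb
  | baa => b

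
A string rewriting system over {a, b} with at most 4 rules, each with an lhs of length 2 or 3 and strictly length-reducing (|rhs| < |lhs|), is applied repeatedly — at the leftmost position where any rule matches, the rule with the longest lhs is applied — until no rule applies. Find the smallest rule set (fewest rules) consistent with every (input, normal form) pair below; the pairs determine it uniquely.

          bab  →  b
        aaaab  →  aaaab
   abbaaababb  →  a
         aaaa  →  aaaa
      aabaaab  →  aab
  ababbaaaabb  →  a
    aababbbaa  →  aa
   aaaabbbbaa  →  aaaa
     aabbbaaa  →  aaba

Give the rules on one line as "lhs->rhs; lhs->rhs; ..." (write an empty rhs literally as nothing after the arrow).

  | bab => b
  | aaaab
  | abbaaababb => abaaababb => abbababb => abababb => ababb => abb => a
  | aaaa

baa->bb; bab->b; bb->; bba->ba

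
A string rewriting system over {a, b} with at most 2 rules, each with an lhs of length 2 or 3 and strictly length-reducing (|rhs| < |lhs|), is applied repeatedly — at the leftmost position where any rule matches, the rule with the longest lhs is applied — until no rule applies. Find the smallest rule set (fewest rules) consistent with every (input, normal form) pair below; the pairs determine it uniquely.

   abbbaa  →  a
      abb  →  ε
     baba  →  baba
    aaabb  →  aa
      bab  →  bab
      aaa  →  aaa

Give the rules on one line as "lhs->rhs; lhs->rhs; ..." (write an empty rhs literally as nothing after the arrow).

  | abbbaa => baa => a
  | abb => ε
  | baba
  | aaabb => aa

abb->; baa->a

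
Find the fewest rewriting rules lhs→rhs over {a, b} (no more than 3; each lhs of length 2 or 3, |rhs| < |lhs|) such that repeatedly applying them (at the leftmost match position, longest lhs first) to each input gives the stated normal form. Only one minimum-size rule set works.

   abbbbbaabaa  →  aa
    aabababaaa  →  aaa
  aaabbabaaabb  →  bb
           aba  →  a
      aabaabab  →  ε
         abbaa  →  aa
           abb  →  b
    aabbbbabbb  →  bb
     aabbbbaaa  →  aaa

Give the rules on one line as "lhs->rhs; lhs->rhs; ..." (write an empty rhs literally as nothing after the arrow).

aab->bb; ab->; ba->a

  | abbbbbaabaa => bbbbaabaa => bbbaabaa => bbaabaa => baabaa => aabaa => bbaa => baa => aa
  | aabababaaa => bbababaaa => bababaaa => ababaaa => abaaa => aaa
  | aaabbabaaabb => abbbabaaabb => bbabaaabb => babaaabb => abaaabb => aaabb => abbb => bb
  | aba => a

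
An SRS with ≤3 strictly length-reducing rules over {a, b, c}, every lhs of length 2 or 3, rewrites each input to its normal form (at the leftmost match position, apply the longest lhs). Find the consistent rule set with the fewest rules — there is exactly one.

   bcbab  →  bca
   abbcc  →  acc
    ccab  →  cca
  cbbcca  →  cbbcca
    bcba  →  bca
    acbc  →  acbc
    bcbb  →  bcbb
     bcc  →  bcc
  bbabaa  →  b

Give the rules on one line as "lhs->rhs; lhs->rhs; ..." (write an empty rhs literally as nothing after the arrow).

  | bcbab => bcab => bca
  | abbcc => abcc => acc
  | ccab => cca
  | cbbcca

aaa->b; ab->a; ba->a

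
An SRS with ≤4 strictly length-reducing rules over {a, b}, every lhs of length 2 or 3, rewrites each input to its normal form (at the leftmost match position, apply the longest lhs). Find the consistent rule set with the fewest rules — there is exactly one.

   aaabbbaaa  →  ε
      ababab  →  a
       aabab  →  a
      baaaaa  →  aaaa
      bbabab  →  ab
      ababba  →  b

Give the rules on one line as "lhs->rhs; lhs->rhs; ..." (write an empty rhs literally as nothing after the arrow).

aab->b; aba->; ba->; bab->a

  | aaabbbaaa => abbbaaa => abbaa => aba => ε
  | ababab => bab => a
  | aabab => bab => a
  | baaaaa => aaaa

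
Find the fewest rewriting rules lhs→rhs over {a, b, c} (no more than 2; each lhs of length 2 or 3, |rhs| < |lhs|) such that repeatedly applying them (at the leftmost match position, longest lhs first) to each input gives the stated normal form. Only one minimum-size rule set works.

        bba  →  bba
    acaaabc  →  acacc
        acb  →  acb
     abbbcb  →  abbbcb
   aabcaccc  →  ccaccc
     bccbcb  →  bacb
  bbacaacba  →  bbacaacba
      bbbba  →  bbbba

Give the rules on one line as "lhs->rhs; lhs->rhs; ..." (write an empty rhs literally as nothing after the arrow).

  | bba
  | acaaabc => acacc
  | acb
  | abbbcb

aab->c; ccb->a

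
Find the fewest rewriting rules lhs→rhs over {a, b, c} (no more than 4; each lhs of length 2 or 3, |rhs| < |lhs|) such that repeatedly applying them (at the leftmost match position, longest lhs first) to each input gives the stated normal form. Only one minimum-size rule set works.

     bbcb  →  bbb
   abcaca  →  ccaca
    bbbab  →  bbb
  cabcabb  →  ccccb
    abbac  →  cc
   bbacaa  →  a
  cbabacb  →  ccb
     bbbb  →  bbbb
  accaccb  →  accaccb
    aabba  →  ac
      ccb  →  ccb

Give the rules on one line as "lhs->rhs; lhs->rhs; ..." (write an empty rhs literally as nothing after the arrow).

  | bbcb => bbb
  | abcaca => ccaca
  | bbbab => bbb
  | cabcabb => cccabb => ccccb

ab->c; ba->; bc->b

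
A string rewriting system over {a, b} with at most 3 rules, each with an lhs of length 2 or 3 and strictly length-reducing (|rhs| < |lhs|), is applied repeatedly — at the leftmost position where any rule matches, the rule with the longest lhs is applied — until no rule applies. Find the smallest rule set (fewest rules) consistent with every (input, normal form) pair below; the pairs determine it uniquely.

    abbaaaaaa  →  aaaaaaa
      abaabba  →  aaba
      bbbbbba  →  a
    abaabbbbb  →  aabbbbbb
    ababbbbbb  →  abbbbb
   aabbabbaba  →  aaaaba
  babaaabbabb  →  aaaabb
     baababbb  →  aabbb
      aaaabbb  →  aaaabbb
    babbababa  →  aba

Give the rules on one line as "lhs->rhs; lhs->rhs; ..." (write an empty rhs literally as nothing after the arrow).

  | abbaaaaaa => aaaaaaa
  | abaabba => aabbba => aaba
  | bbbbbba => bbbba => bba => a
  | abaabbbbb => aabbbbbb

baa->ab; bab->; bba->a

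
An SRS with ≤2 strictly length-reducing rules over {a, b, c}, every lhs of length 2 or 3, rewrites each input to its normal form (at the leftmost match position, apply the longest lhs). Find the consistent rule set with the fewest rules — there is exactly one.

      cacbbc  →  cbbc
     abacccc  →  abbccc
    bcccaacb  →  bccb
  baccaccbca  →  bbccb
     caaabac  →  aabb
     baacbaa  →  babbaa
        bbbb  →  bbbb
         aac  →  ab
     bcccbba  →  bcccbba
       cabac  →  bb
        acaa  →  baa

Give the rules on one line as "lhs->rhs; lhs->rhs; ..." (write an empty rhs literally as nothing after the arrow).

  | cacbbc => cbbc
  | abacccc => abbccc
  | bcccaacb => bccacb => bccb
  | baccaccbca => bbcaccbca => bbccbca => bbccb

ac->b; ca->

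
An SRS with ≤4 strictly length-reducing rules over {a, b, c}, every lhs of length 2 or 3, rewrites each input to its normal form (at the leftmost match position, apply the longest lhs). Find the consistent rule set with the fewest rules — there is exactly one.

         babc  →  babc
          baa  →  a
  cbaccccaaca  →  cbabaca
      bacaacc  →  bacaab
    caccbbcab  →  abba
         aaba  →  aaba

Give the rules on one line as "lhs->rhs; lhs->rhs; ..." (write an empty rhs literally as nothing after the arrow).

baa->a; cab->a; cc->b

  | babc
  | baa => a
  | cbaccccaaca => cbabccaaca => cbabbaaca => cbabaca
  | bacaacc => bacaab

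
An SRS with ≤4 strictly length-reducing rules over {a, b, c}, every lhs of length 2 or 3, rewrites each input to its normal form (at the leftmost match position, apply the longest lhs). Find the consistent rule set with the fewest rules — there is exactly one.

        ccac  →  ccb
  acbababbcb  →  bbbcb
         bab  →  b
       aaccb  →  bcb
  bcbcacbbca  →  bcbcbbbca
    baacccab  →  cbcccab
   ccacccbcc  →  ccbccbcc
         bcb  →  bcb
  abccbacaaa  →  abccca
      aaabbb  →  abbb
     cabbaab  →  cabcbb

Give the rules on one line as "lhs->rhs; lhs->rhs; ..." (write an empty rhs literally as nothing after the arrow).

  | ccac => ccb
  | acbababbcb => bbababbcb => bbabbcb => bbbcb
  | bab => b
  | aaccb => accb => bcb

aa->a; ac->b; ba->; baa->cb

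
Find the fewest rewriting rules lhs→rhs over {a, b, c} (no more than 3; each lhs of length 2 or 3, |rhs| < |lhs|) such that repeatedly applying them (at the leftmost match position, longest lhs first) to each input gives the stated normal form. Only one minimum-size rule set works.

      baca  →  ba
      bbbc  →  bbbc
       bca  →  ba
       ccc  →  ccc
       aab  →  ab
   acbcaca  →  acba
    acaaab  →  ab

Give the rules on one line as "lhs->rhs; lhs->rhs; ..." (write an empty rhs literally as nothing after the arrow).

  | baca => baa => ba
  | bbbc
  | bca => ba
  | ccc

aa->a; ca->a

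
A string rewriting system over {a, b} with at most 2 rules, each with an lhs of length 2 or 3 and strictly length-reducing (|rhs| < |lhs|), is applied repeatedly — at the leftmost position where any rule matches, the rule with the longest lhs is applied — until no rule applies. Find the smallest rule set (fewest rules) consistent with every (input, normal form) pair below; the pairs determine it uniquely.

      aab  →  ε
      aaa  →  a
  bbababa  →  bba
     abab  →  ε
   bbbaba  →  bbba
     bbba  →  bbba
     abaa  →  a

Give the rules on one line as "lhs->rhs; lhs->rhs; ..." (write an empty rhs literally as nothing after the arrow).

  | aab => ab => ε
  | aaa => aa => a
  | bbababa => bbaba => bba
  | abab => ab => ε

aa->a; ab->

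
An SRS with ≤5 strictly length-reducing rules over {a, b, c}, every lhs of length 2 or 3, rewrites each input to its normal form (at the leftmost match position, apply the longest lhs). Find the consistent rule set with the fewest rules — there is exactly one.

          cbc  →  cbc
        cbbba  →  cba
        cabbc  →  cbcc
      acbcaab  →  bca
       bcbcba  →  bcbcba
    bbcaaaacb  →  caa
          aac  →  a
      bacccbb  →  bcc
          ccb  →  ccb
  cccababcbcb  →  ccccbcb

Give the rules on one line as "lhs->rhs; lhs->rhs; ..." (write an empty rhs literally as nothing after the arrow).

ab->; abb->bc; ac->; bb->

  | cbc
  | cbbba => cba
  | cabbc => cbcc
  | acbcaab => bcaab => bca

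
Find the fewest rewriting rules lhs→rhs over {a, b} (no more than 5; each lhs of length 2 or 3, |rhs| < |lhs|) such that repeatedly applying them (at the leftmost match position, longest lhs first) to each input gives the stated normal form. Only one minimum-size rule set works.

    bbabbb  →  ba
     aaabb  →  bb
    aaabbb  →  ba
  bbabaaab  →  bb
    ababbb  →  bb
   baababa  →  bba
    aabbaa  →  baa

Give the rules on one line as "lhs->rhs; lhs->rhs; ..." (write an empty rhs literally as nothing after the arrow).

aaa->; aab->; ab->b; bbb->ba

  | bbabbb => bbbbb => babb => bbb => ba
  | aaabb => bb
  | aaabbb => bbb => ba
  | bbabaaab => bbbaaab => baaaab => bab => bb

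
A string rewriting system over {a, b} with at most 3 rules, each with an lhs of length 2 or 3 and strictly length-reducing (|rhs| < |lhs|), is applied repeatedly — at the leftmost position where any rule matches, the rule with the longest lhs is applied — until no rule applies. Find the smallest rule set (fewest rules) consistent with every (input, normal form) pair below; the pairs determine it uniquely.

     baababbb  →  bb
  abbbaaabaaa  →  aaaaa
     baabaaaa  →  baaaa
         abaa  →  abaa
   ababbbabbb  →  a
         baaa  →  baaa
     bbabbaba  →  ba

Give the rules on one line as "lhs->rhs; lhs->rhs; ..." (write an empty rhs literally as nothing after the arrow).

  | baababbb => babbb => bb
  | abbbaaabaaa => aaaabaaa => aaaaa
  | baabaaaa => baaaa
  | abaa

aab->; bab->; bbb->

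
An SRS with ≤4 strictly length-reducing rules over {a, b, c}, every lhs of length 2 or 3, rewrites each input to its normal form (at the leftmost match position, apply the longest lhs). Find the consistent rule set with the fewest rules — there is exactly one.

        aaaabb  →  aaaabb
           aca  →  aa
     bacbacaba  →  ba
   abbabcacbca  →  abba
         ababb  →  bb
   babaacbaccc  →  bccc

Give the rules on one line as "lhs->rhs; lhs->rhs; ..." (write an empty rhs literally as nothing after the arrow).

aba->; ac->a; bca->

  | aaaabb
  | aca => aa
  | bacbacaba => babacaba => bcaba => ba
  | abbabcacbca => abbacbca => abbabca => abba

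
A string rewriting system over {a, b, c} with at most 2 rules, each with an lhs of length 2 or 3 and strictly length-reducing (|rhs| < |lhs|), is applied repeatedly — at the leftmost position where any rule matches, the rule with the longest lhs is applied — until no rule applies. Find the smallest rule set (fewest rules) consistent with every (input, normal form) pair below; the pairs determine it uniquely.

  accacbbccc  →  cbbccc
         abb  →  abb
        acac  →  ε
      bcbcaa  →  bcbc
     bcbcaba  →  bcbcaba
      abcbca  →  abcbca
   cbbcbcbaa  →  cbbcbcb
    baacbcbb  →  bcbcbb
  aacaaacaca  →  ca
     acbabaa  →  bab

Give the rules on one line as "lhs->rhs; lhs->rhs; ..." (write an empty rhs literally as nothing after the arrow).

  | accacbbccc => cacbbccc => cbbccc
  | abb
  | acac => ac => ε
  | bcbcaa => bcbc

aa->; ac->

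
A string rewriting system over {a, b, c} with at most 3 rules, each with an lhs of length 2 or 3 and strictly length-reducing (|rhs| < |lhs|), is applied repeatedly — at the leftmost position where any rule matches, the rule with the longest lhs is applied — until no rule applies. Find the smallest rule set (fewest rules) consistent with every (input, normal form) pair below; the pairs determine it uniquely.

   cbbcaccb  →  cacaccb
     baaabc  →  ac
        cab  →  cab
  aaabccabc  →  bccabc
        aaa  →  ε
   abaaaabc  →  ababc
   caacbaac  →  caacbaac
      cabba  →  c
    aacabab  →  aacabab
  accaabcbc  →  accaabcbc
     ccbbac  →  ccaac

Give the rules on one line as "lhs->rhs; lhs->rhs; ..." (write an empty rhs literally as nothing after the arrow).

aaa->; bb->a

  | cbbcaccb => cacaccb
  | baaabc => bbc => ac
  | cab
  | aaabccabc => bccabc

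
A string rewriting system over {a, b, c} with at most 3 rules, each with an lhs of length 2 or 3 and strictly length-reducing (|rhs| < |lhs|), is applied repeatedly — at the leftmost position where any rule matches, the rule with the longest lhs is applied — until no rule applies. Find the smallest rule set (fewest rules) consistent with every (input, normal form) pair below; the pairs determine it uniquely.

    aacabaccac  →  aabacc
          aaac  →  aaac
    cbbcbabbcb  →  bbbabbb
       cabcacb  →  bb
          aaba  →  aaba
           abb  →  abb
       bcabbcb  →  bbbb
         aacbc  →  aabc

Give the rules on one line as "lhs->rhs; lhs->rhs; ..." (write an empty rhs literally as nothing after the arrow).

  | aacabaccac => aabaccac => aabacc
  | aaac
  | cbbcbabbcb => bbcbabbcb => bbbabbcb => bbbabbb
  | cabcacb => bcacb => bcb => bb

ca->; cb->b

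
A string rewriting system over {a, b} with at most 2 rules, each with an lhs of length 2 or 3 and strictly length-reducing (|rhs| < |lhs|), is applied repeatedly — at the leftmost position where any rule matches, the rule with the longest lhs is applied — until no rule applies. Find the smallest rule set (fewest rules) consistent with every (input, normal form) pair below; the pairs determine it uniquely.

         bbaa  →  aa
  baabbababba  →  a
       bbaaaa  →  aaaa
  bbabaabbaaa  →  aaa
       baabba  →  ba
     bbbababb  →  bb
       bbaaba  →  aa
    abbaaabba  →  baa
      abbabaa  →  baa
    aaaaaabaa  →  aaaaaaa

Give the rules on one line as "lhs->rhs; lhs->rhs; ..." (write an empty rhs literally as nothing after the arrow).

  | bbaa => aa
  | baabbababba => babababba => bababba => babba => bba => a
  | bbaaaa => aaaa
  | bbabaabbaaa => abaabbaaa => aabbaaa => abaaa => aaa

ab->; bba->a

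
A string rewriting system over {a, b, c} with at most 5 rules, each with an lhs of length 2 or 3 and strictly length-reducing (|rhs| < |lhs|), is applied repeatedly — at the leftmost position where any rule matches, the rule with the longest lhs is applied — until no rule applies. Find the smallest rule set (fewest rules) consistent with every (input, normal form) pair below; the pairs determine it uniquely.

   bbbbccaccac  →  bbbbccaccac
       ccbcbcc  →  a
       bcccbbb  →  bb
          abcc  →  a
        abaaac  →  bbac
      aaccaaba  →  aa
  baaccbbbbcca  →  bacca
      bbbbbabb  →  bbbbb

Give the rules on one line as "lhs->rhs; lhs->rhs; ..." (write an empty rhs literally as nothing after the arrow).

ab->c; caa->bb; cb->; ccc->a

  | bbbbccaccac
  | ccbcbcc => ccbcc => ccc => a
  | bcccbbb => babbb => bcbb => bb
  | abcc => ccc => a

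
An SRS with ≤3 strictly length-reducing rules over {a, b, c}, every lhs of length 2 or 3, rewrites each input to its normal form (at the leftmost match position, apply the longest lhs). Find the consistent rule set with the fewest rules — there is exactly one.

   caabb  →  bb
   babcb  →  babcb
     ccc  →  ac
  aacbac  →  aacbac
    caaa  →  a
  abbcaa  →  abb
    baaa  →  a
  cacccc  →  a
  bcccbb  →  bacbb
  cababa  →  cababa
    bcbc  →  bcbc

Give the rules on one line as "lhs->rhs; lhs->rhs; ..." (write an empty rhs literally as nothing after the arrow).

  | caabb => bb
  | babcb
  | ccc => ac
  | aacbac

baa->; caa->; cc->a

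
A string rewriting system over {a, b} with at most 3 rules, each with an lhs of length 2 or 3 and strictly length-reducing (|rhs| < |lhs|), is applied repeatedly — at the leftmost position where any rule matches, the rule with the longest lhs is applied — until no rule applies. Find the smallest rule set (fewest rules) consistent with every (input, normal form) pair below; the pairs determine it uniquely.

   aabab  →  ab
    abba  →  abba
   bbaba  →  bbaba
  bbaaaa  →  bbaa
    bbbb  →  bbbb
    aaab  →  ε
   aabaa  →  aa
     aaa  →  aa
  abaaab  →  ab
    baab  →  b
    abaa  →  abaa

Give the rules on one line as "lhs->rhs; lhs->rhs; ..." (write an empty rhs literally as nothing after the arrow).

aaa->aa; aab->

  | aabab => ab
  | abba
  | bbaba
  | bbaaaa => bbaaa => bbaa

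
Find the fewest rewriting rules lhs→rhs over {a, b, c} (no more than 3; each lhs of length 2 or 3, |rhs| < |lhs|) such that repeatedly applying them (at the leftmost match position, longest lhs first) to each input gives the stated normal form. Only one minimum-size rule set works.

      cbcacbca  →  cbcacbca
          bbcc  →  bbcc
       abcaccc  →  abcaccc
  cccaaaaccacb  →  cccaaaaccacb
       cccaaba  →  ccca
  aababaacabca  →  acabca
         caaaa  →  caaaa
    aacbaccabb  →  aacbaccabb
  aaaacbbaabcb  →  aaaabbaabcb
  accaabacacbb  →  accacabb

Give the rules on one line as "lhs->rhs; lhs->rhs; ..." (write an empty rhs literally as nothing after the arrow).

  | cbcacbca
  | bbcc
  | abcaccc
  | cccaaaaccacb

aba->; cbb->bb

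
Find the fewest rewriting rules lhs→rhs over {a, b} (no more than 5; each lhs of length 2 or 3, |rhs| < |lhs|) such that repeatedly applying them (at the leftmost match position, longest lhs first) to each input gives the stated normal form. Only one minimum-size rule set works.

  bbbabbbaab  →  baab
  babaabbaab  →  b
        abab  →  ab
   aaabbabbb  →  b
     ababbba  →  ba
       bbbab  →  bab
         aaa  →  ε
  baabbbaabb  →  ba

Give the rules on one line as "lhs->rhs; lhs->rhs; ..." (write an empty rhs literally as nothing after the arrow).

  | bbbabbbaab => bbabbbaab => babbbaab => bbaab => baab
  | babaabbaab => baabbaab => baaab => bb => b
  | abab => ab
  | aaabbabbb => bbabbb => babbb => bb => b

aaa->; aba->a; abb->; bb->b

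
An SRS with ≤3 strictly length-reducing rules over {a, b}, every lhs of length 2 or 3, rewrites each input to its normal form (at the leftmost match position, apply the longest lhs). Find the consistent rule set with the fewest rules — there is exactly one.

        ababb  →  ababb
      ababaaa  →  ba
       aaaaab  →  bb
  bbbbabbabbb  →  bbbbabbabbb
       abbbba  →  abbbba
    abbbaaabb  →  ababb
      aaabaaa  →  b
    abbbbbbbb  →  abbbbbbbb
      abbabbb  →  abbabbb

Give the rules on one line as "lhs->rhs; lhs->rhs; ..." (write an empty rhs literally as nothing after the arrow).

aa->b; baa->a

  | ababb
  | ababaaa => abaaa => aaa => ba
  | aaaaab => baaab => aab => bb
  | bbbbabbabbb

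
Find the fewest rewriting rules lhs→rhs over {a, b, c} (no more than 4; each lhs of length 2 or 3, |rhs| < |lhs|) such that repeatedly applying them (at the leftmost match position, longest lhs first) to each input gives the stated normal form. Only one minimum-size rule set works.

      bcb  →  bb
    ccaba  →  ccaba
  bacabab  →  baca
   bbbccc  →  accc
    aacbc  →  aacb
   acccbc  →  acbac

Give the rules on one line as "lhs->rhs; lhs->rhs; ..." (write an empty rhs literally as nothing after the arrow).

bab->; bbb->a; bc->b; ccb->ba

  | bcb => bb
  | ccaba
  | bacabab => baca
  | bbbccc => accc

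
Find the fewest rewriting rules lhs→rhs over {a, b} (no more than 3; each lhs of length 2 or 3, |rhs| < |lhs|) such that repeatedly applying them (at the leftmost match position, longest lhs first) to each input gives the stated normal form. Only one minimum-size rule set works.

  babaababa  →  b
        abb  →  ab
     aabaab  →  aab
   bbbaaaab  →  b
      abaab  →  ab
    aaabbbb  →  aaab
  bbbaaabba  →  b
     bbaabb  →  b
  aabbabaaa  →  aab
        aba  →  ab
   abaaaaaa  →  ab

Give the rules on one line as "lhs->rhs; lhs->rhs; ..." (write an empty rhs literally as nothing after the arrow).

ba->b; bb->b

  | babaababa => bbaababa => baababa => bababa => bbaba => baba => bba => ba => b
  | abb => ab
  | aabaab => aabab => aabb => aab
  | bbbaaaab => bbaaaab => baaaab => baaab => baab => bab => bb => b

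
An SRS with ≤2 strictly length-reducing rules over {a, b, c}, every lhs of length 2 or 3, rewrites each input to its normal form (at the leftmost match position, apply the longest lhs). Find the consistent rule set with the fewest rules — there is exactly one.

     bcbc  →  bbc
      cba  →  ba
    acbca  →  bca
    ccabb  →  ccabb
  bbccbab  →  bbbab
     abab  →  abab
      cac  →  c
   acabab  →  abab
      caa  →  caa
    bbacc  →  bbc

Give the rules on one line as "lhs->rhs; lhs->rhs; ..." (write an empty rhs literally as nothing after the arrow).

  | bcbc => bbc
  | cba => ba
  | acbca => bca
  | ccabb

ac->; cb->b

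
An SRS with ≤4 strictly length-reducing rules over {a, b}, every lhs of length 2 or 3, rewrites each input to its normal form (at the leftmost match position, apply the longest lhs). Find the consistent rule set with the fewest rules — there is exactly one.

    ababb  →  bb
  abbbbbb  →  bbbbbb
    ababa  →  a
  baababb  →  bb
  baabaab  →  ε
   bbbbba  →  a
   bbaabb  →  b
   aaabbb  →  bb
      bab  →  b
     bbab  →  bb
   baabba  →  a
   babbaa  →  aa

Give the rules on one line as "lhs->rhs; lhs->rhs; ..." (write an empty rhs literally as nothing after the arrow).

aab->; ab->b; ba->a; bab->b

  | ababb => babb => bb
  | abbbbbb => bbbbbb
  | ababa => baba => ba => a
  | baababb => aababb => abb => bb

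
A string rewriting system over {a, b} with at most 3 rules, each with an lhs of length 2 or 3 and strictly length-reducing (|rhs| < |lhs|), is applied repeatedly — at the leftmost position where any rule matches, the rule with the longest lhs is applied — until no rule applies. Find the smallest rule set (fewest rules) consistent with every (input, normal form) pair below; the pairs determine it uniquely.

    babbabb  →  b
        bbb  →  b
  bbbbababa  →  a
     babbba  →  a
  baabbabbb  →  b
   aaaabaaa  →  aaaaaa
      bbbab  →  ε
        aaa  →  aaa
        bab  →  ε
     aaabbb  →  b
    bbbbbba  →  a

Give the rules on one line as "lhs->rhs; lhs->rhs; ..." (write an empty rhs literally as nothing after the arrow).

aab->a; ab->b; bb->

  | babbabb => bbbabb => babb => bbb => b
  | bbb => b
  | bbbbababa => bbababa => ababa => baba => bba => a
  | babbba => bbbba => bba => a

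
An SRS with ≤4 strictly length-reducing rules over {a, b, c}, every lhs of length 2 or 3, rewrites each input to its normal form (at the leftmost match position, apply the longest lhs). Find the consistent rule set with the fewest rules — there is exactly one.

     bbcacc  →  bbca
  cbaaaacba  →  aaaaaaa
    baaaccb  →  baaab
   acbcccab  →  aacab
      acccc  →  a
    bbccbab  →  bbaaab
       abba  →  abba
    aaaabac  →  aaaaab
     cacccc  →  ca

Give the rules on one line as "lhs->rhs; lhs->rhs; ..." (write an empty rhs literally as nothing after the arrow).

  | bbcacc => bbca
  | cbaaaacba => aaaaacba => aaaaaaa
  | baaaccb => baaab
  | acbcccab => aacccab => aacab

acc->a; bac->ab; cb->a; ccb->aa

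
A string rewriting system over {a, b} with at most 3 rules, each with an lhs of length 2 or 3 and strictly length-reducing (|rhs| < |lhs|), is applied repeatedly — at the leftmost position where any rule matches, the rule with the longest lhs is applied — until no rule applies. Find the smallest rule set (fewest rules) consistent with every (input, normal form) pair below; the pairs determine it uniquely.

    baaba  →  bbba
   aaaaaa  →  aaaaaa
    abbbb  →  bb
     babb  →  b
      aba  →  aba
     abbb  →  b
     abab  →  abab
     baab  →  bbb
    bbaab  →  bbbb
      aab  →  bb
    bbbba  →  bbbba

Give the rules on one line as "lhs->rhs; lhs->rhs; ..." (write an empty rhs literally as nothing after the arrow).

  | baaba => bbba
  | aaaaaa
  | abbbb => bb
  | babb => b

aab->bb; abb->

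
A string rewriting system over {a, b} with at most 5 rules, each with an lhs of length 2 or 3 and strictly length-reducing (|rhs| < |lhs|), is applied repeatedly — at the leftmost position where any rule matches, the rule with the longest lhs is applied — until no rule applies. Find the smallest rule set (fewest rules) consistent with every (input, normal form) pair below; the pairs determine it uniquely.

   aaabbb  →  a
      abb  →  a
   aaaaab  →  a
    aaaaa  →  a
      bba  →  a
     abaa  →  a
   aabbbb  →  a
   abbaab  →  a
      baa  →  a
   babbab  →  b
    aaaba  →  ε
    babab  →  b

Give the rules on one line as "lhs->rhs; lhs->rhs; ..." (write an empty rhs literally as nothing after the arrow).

aa->a; ab->a; aba->; ba->a

  | aaabbb => aabbb => abbb => abb => ab => a
  | abb => ab => a
  | aaaaab => aaaab => aaab => aab => ab => a
  | aaaaa => aaaa => aaa => aa => a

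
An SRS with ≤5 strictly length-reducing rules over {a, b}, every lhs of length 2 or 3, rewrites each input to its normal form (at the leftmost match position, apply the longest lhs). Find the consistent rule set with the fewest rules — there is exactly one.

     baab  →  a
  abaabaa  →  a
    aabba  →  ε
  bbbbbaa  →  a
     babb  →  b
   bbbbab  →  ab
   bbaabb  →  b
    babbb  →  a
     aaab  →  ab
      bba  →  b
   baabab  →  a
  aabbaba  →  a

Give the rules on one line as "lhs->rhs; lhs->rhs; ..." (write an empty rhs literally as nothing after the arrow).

  | baab => aab => bb => a
  | abaabaa => abaa => a
  | aabba => bbba => aba => ε
  | bbbbbaa => abbbaa => aabaa => bbaa => aaa => ba => a

aa->b; aba->; ba->a; bb->a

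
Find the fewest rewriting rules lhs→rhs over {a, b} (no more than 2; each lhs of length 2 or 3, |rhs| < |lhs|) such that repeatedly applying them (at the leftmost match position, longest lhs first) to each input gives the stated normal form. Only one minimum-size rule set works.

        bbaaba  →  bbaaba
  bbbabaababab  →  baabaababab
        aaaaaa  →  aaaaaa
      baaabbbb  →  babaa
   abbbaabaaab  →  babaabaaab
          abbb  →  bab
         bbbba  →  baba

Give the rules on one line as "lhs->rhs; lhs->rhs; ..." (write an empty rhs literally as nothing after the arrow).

abb->ba; bbb->ba

  | bbaaba
  | bbbabaababab => baabaababab
  | aaaaaa
  | baaabbbb => baababb => baabba => babaa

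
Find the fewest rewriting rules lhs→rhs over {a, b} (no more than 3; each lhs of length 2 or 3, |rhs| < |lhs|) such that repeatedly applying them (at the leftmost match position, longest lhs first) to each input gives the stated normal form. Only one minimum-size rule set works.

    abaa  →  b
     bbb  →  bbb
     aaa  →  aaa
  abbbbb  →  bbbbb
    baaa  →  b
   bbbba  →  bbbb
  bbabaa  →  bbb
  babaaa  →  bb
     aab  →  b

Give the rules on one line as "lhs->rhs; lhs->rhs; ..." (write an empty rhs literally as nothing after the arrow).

  | abaa => baa => ba => b
  | bbb
  | aaa
  | abbbbb => bbbbb

ab->b; ba->b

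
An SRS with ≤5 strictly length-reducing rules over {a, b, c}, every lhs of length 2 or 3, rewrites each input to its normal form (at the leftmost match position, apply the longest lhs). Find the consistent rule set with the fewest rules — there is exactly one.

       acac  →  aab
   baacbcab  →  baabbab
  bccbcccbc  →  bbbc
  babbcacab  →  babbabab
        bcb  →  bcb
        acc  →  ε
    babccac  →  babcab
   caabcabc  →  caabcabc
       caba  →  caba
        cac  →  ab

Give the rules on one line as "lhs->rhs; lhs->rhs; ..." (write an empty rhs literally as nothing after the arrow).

  | acac => aab
  | baacbcab => baabbab
  | bccbcccbc => bcbbccbc => bbaccbc => bbbc
  | babbcacab => babbabab

acc->; cac->ab; cbb->ba; cbc->bb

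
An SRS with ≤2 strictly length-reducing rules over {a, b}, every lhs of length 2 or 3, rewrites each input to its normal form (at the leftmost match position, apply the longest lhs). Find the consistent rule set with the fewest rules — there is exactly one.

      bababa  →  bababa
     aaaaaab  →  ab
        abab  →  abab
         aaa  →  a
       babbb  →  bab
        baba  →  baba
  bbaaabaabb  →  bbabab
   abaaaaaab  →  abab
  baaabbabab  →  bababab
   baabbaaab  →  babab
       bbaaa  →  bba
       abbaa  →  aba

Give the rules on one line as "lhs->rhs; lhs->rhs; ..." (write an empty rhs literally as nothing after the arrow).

aa->a; abb->ab

  | bababa
  | aaaaaab => aaaaab => aaaab => aaab => aab => ab
  | abab
  | aaa => aa => a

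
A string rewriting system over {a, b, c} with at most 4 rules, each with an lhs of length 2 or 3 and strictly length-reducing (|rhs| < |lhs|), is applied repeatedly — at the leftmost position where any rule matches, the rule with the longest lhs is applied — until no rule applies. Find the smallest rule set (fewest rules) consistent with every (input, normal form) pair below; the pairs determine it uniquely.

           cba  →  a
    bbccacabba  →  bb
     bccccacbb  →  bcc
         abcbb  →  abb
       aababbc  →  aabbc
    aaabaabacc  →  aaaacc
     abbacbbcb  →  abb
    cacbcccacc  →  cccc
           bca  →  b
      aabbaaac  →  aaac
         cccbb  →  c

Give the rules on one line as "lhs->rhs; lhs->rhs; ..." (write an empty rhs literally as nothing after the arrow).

  | cba => a
  | bbccacabba => bbccabba => bbcbba => bbba => bb
  | bccccacbb => bccccbb => bcccb => bcc
  | abcbb => abb

ba->; ca->; cb->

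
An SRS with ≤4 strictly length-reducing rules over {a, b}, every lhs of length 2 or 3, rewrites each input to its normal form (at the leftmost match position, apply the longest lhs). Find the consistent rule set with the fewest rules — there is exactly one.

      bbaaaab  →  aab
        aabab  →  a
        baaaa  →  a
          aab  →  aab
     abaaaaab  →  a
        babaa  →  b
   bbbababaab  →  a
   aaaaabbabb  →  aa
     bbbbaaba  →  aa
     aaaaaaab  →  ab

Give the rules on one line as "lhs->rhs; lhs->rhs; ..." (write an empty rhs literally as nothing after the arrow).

aaa->b; ba->a; bb->a

  | bbaaaab => aaaaab => baab => aab
  | aabab => aaab => bb => a
  | baaaa => aaaa => ba => a
  | aab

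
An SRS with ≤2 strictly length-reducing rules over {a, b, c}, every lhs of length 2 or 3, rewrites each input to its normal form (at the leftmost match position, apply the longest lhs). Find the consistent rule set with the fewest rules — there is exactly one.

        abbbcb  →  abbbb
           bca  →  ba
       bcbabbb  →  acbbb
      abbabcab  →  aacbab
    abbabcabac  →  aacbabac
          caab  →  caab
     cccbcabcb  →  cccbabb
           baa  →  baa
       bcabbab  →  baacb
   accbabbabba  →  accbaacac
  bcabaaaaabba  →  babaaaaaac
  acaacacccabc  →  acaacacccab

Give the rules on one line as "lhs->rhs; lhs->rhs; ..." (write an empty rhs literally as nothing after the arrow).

  | abbbcb => abbbb
  | bca => ba
  | bcbabbb => bbabbb => acbbb
  | abbabcab => aacbcab => aacbab

bba->ac; bc->b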